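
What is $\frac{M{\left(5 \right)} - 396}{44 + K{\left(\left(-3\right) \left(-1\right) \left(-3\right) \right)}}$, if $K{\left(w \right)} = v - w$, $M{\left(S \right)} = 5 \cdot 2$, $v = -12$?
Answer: $- \frac{386}{41} \approx -9.4146$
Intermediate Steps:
$M{\left(S \right)} = 10$
$K{\left(w \right)} = -12 - w$
$\frac{M{\left(5 \right)} - 396}{44 + K{\left(\left(-3\right) \left(-1\right) \left(-3\right) \right)}} = \frac{10 - 396}{44 - \left(12 + \left(-3\right) \left(-1\right) \left(-3\right)\right)} = - \frac{386}{44 - \left(12 + 3 \left(-3\right)\right)} = - \frac{386}{44 - 3} = - \frac{386}{41}$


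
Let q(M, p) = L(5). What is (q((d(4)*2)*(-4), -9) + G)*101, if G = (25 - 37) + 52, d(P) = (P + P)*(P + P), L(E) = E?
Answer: 4545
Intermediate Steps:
d(P) = 4*P² (d(P) = (2*P)*(2*P) = 4*P²)
q(M, p) = 5
G = 40 (G = -12 + 52 = 40)
(q((d(4)*2)*(-4), -9) + G)*101 = (5 + 40)*101 = 45*101 = 4545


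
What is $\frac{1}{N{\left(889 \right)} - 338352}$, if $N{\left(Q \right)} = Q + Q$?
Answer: $- \frac{1}{336574} \approx -2.9711 \cdot 10^{-6}$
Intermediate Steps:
$N{\left(Q \right)} = 2 Q$
$\frac{1}{N{\left(889 \right)} - 338352} = \frac{1}{2 \cdot 889 - 338352} = \frac{1}{1778 - 338352} = \frac{1}{-336574} = - \frac{1}{336574}$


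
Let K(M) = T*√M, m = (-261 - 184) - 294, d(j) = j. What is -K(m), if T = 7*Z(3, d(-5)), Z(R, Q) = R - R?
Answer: 0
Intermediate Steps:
Z(R, Q) = 0
T = 0 (T = 7*0 = 0)
m = -739 (m = -445 - 294 = -739)
K(M) = 0 (K(M) = 0*√M = 0)
-K(m) = -1*0 = 0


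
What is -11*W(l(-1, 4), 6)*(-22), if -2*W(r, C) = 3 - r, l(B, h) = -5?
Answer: -968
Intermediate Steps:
W(r, C) = -3/2 + r/2 (W(r, C) = -(3 - r)/2 = -3/2 + r/2)
-11*W(l(-1, 4), 6)*(-22) = -11*(-3/2 + (½)*(-5))*(-22) = -11*(-3/2 - 5/2)*(-22) = -11*(-4)*(-22) = 44*(-22) = -968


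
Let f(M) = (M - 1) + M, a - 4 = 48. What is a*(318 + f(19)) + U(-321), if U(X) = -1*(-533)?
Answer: 18993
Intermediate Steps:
U(X) = 533
a = 52 (a = 4 + 48 = 52)
f(M) = -1 + 2*M (f(M) = (-1 + M) + M = -1 + 2*M)
a*(318 + f(19)) + U(-321) = 52*(318 + (-1 + 2*19)) + 533 = 52*(318 + (-1 + 38)) + 533 = 52*(318 + 37) + 533 = 52*355 + 533 = 18460 + 533 = 18993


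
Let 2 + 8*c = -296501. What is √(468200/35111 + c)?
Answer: I*√730784289523726/140444 ≈ 192.48*I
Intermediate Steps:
c = -296503/8 (c = -¼ + (⅛)*(-296501) = -¼ - 296501/8 = -296503/8 ≈ -37063.)
√(468200/35111 + c) = √(468200/35111 - 296503/8) = √(-10406771233/280888) = I*√730784289523726/140444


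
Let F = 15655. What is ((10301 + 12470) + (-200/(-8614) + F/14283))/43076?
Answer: 350217437909/662475291489 ≈ 0.52865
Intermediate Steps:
((10301 + 12470) + (-200/(-8614) + F/14283))/43076 = ((10301 + 12470) + (-200/(-8614) + 15655/14283))/43076 = (22771 + (-200*(-1/8614) + 15655*(1/14283)))*(1/43076) = (22771 + (100/4307 + 15655/14283))*(1/43076) = (22771 + 68854385/61516881)*(1/43076) = (1400869751636/61516881)*(1/43076) = 350217437909/662475291489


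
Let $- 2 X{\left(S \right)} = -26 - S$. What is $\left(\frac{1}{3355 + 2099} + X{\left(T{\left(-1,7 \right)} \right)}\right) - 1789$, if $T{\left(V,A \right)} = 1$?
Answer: $- \frac{4841788}{2727} \approx -1775.5$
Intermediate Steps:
$X{\left(S \right)} = 13 + \frac{S}{2}$ ($X{\left(S \right)} = - \frac{-26 - S}{2} = 13 + \frac{S}{2}$)
$\left(\frac{1}{3355 + 2099} + X{\left(T{\left(-1,7 \right)} \right)}\right) - 1789 = \left(\frac{1}{3355 + 2099} + \left(13 + \frac{1}{2} \cdot 1\right)\right) - 1789 = \left(\frac{1}{5454} + \left(13 + \frac{1}{2}\right)\right) - 1789 = \left(\frac{1}{5454} + \frac{27}{2}\right) - 1789 = \frac{36815}{2727} - 1789 = - \frac{4841788}{2727}$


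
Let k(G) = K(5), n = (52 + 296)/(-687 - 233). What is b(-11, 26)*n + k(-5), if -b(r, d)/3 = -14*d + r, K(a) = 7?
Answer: -19253/46 ≈ -418.54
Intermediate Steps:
n = -87/230 (n = 348/(-920) = 348*(-1/920) = -87/230 ≈ -0.37826)
k(G) = 7
b(r, d) = -3*r + 42*d (b(r, d) = -3*(-14*d + r) = -3*(r - 14*d) = -3*r + 42*d)
b(-11, 26)*n + k(-5) = (-3*(-11) + 42*26)*(-87/230) + 7 = (33 + 1092)*(-87/230) + 7 = 1125*(-87/230) + 7 = -19575/46 + 7 = -19253/46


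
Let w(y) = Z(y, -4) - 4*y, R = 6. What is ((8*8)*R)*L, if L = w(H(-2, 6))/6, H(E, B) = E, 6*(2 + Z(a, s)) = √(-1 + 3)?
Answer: 384 + 32*√2/3 ≈ 399.08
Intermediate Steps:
Z(a, s) = -2 + √2/6 (Z(a, s) = -2 + √(-1 + 3)/6 = -2 + √2/6)
w(y) = -2 - 4*y + √2/6 (w(y) = (-2 + √2/6) - 4*y = -2 - 4*y + √2/6)
L = 1 + √2/36 (L = (-2 - 4*(-2) + √2/6)/6 = (-2 + 8 + √2/6)*(⅙) = (6 + √2/6)*(⅙) = 1 + √2/36 ≈ 1.0393)
((8*8)*R)*L = ((8*8)*6)*(1 + √2/36) = (64*6)*(1 + √2/36) = 384*(1 + √2/36) = 384 + 32*√2/3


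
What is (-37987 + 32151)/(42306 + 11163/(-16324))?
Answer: -95266864/690591981 ≈ -0.13795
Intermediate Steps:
(-37987 + 32151)/(42306 + 11163/(-16324)) = -5836/(42306 + 11163*(-1/16324)) = -5836/(42306 - 11163/16324) = -5836/690591981/16324 = -5836*16324/690591981 = -95266864/690591981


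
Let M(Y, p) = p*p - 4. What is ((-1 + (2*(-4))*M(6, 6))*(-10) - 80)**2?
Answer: 6200100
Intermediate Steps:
M(Y, p) = -4 + p**2 (M(Y, p) = p**2 - 4 = -4 + p**2)
((-1 + (2*(-4))*M(6, 6))*(-10) - 80)**2 = ((-1 + (2*(-4))*(-4 + 6**2))*(-10) - 80)**2 = ((-1 - 8*(-4 + 36))*(-10) - 80)**2 = ((-1 - 8*32)*(-10) - 80)**2 = ((-1 - 256)*(-10) - 80)**2 = (-257*(-10) - 80)**2 = (2570 - 80)**2 = 2490**2 = 6200100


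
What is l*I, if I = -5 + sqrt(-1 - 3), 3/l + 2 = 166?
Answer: -15/164 + 3*I/82 ≈ -0.091463 + 0.036585*I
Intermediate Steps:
l = 3/164 (l = 3/(-2 + 166) = 3/164 ≈ 0.018293)
I = -5 + 2*I (I = -5 + sqrt(-4) = -5 + 2*I ≈ -5.0 + 2.0*I)
l*I = 3*(-5 + 2*I)/164 = -15/164 + 3*I/82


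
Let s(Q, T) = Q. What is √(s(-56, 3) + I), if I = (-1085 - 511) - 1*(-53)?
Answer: I*√1599 ≈ 39.987*I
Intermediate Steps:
I = -1543 (I = -1596 + 53 = -1543)
√(s(-56, 3) + I) = √(-56 - 1543) = √(-1599) = I*√1599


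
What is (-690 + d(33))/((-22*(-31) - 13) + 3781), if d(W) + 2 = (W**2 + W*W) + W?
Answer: 1519/4450 ≈ 0.34135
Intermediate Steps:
d(W) = -2 + W + 2*W**2 (d(W) = -2 + ((W**2 + W*W) + W) = -2 + ((W**2 + W**2) + W) = -2 + (2*W**2 + W) = -2 + (W + 2*W**2) = -2 + W + 2*W**2)
(-690 + d(33))/((-22*(-31) - 13) + 3781) = (-690 + (-2 + 33 + 2*33**2))/((-22*(-31) - 13) + 3781) = (-690 + (-2 + 33 + 2*1089))/((682 - 13) + 3781) = (-690 + (-2 + 33 + 2178))/(669 + 3781) = (-690 + 2209)/4450 = 1519*(1/4450) = 1519/4450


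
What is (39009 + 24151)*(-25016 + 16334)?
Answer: -548355120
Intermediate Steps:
(39009 + 24151)*(-25016 + 16334) = 63160*(-8682) = -548355120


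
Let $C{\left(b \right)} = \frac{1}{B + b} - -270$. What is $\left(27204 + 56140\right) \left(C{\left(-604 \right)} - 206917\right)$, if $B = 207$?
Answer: $- \frac{6837446747840}{397} \approx -1.7223 \cdot 10^{10}$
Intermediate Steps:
$C{\left(b \right)} = 270 + \frac{1}{207 + b}$ ($C{\left(b \right)} = \frac{1}{207 + b} - -270 = \frac{1}{207 + b} + 270 = 270 + \frac{1}{207 + b}$)
$\left(27204 + 56140\right) \left(C{\left(-604 \right)} - 206917\right) = \left(27204 + 56140\right) \left(\frac{55891 + 270 \left(-604\right)}{207 - 604} - 206917\right) = 83344 \left(\frac{55891 - 163080}{-397} - 206917\right) = 83344 \left(\left(- \frac{1}{397}\right) \left(-107189\right) - 206917\right) = 83344 \left(\frac{107189}{397} - 206917\right) = 83344 \left(- \frac{82038860}{397}\right) = - \frac{6837446747840}{397}$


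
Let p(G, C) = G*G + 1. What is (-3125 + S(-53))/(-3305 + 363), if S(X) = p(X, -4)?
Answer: 315/2942 ≈ 0.10707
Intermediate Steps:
p(G, C) = 1 + G² (p(G, C) = G² + 1 = 1 + G²)
S(X) = 1 + X²
(-3125 + S(-53))/(-3305 + 363) = (-3125 + (1 + (-53)²))/(-3305 + 363) = (-3125 + (1 + 2809))/(-2942) = (-3125 + 2810)*(-1/2942) = -315*(-1/2942) = 315/2942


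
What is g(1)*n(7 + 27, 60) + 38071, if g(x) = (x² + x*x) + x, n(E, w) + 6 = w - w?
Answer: 38053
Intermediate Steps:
n(E, w) = -6 (n(E, w) = -6 + (w - w) = -6 + 0 = -6)
g(x) = x + 2*x² (g(x) = (x² + x²) + x = 2*x² + x = x + 2*x²)
g(1)*n(7 + 27, 60) + 38071 = (1*(1 + 2*1))*(-6) + 38071 = (1*(1 + 2))*(-6) + 38071 = (1*3)*(-6) + 38071 = 3*(-6) + 38071 = -18 + 38071 = 38053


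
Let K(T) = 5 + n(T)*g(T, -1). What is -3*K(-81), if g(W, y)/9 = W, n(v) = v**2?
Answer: 14348892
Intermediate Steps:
g(W, y) = 9*W
K(T) = 5 + 9*T**3 (K(T) = 5 + T**2*(9*T) = 5 + 9*T**3)
-3*K(-81) = -3*(5 + 9*(-81)**3) = -3*(5 + 9*(-531441)) = -3*(5 - 4782969) = -3*(-4782964) = 14348892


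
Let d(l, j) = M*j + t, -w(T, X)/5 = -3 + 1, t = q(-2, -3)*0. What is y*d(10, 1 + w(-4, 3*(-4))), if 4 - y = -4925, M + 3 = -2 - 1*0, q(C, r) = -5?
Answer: -271095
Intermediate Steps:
M = -5 (M = -3 + (-2 - 1*0) = -3 + (-2 + 0) = -3 - 2 = -5)
y = 4929 (y = 4 - 1*(-4925) = 4 + 4925 = 4929)
t = 0 (t = -5*0 = 0)
w(T, X) = 10 (w(T, X) = -5*(-3 + 1) = -5*(-2) = 10)
d(l, j) = -5*j (d(l, j) = -5*j + 0 = -5*j)
y*d(10, 1 + w(-4, 3*(-4))) = 4929*(-5*(1 + 10)) = 4929*(-5*11) = 4929*(-55) = -271095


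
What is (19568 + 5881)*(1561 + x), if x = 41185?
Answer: 1087842954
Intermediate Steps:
(19568 + 5881)*(1561 + x) = (19568 + 5881)*(1561 + 41185) = 25449*42746 = 1087842954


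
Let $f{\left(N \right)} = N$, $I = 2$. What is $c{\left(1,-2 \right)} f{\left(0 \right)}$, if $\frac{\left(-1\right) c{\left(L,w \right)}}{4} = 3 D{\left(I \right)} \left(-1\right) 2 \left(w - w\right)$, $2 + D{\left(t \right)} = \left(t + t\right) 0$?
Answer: $0$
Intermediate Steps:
$D{\left(t \right)} = -2$ ($D{\left(t \right)} = -2 + \left(t + t\right) 0 = -2 + 2 t 0 = -2 + 0 = -2$)
$c{\left(L,w \right)} = 0$ ($c{\left(L,w \right)} = - 4 \cdot 3 \left(-2\right) \left(-1\right) 2 \left(w - w\right) = - 4 \left(- 6 \left(\left(-2\right) 0\right)\right) = - 4 \left(\left(-6\right) 0\right) = \left(-4\right) 0 = 0$)
$c{\left(1,-2 \right)} f{\left(0 \right)} = 0 \cdot 0 = 0$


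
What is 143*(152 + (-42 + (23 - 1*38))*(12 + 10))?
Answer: -157586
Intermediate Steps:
143*(152 + (-42 + (23 - 1*38))*(12 + 10)) = 143*(152 + (-42 + (23 - 38))*22) = 143*(152 + (-42 - 15)*22) = 143*(152 - 57*22) = 143*(152 - 1254) = 143*(-1102) = -157586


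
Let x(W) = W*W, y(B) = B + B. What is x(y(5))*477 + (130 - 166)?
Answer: 47664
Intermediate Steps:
y(B) = 2*B
x(W) = W²
x(y(5))*477 + (130 - 166) = (2*5)²*477 + (130 - 166) = 10²*477 - 36 = 100*477 - 36 = 47700 - 36 = 47664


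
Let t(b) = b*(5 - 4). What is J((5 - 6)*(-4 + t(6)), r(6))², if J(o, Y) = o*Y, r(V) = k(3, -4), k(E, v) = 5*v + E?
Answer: 1156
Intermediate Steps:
t(b) = b (t(b) = b*1 = b)
k(E, v) = E + 5*v
r(V) = -17 (r(V) = 3 + 5*(-4) = 3 - 20 = -17)
J(o, Y) = Y*o
J((5 - 6)*(-4 + t(6)), r(6))² = (-17*(5 - 6)*(-4 + 6))² = (-(-17)*2)² = (-17*(-2))² = 34² = 1156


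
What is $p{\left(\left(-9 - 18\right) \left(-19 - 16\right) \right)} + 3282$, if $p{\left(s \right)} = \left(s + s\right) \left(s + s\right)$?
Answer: $3575382$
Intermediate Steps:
$p{\left(s \right)} = 4 s^{2}$ ($p{\left(s \right)} = 2 s 2 s = 4 s^{2}$)
$p{\left(\left(-9 - 18\right) \left(-19 - 16\right) \right)} + 3282 = 4 \left(\left(-9 - 18\right) \left(-19 - 16\right)\right)^{2} + 3282 = 4 \left(\left(-27\right) \left(-35\right)\right)^{2} + 3282 = 4 \cdot 945^{2} + 3282 = 4 \cdot 893025 + 3282 = 3572100 + 3282 = 3575382$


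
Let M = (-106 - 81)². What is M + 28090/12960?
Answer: 45322633/1296 ≈ 34971.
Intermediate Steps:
M = 34969 (M = (-187)² = 34969)
M + 28090/12960 = 34969 + 28090/12960 = 34969 + 28090*(1/12960) = 34969 + 2809/1296 = 45322633/1296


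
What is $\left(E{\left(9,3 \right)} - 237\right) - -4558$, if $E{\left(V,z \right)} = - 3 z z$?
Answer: $4294$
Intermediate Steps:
$E{\left(V,z \right)} = - 3 z^{2}$
$\left(E{\left(9,3 \right)} - 237\right) - -4558 = \left(- 3 \cdot 3^{2} - 237\right) - -4558 = \left(\left(-3\right) 9 - 237\right) + 4558 = \left(-27 - 237\right) + 4558 = -264 + 4558 = 4294$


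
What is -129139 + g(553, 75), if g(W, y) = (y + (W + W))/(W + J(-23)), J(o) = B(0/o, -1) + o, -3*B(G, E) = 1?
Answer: -205198328/1589 ≈ -1.2914e+5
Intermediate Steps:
B(G, E) = -⅓ (B(G, E) = -⅓*1 = -⅓)
J(o) = -⅓ + o
g(W, y) = (y + 2*W)/(-70/3 + W) (g(W, y) = (y + (W + W))/(W + (-⅓ - 23)) = (y + 2*W)/(W - 70/3) = (y + 2*W)/(-70/3 + W))
-129139 + g(553, 75) = -129139 + 3*(75 + 2*553)/(-70 + 3*553) = -129139 + 3*(75 + 1106)/(-70 + 1659) = -129139 + 3*1181/1589 = -129139 + 3*(1/1589)*1181 = -129139 + 3543/1589 = -205198328/1589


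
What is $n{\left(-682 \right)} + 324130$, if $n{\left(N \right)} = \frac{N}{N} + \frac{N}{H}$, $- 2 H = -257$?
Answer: $\frac{83300303}{257} \approx 3.2413 \cdot 10^{5}$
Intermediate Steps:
$H = \frac{257}{2}$ ($H = \left(- \frac{1}{2}\right) \left(-257\right) = \frac{257}{2} \approx 128.5$)
$n{\left(N \right)} = 1 + \frac{2 N}{257}$ ($n{\left(N \right)} = \frac{N}{N} + \frac{N}{\frac{257}{2}} = 1 + N \frac{2}{257} = 1 + \frac{2 N}{257}$)
$n{\left(-682 \right)} + 324130 = \left(1 + \frac{2}{257} \left(-682\right)\right) + 324130 = \left(1 - \frac{1364}{257}\right) + 324130 = - \frac{1107}{257} + 324130 = \frac{83300303}{257}$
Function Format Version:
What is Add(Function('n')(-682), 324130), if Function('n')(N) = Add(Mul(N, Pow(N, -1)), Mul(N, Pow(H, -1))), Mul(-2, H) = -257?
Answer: Rational(83300303, 257) ≈ 3.2413e+5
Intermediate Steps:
H = Rational(257, 2) (H = Mul(Rational(-1, 2), -257) = Rational(257, 2) ≈ 128.50)
Function('n')(N) = Add(1, Mul(Rational(2, 257), N)) (Function('n')(N) = Add(Mul(N, Pow(N, -1)), Mul(N, Pow(Rational(257, 2), -1))) = Add(1, Mul(N, Rational(2, 257))) = Add(1, Mul(Rational(2, 257), N)))
Add(Function('n')(-682), 324130) = Add(Add(1, Mul(Rational(2, 257), -682)), 324130) = Add(Add(1, Rational(-1364, 257)), 324130) = Add(Rational(-1107, 257), 324130) = Rational(83300303, 257)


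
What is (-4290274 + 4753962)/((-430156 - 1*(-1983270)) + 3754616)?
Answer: 231844/2653865 ≈ 0.087361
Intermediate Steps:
(-4290274 + 4753962)/((-430156 - 1*(-1983270)) + 3754616) = 463688/((-430156 + 1983270) + 3754616) = 463688/(1553114 + 3754616) = 463688/5307730 = 463688*(1/5307730) = 231844/2653865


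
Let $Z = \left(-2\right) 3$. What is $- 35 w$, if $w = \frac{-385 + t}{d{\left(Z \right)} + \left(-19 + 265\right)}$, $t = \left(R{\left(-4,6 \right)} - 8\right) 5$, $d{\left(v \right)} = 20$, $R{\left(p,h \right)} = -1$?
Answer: $\frac{1075}{19} \approx 56.579$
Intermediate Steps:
$Z = -6$
$t = -45$ ($t = \left(-1 - 8\right) 5 = \left(-9\right) 5 = -45$)
$w = - \frac{215}{133}$ ($w = \frac{-385 - 45}{20 + \left(-19 + 265\right)} = - \frac{430}{20 + 246} = - \frac{430}{266} = \left(-430\right) \frac{1}{266} = - \frac{215}{133} \approx -1.6165$)
$- 35 w = \left(-35\right) \left(- \frac{215}{133}\right) = \frac{1075}{19}$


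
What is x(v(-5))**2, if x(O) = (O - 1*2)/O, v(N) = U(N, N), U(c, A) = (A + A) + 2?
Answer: 25/16 ≈ 1.5625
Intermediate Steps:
U(c, A) = 2 + 2*A (U(c, A) = 2*A + 2 = 2 + 2*A)
v(N) = 2 + 2*N
x(O) = (-2 + O)/O (x(O) = (O - 2)/O = (-2 + O)/O)
x(v(-5))**2 = ((-2 + (2 + 2*(-5)))/(2 + 2*(-5)))**2 = ((-2 + (2 - 10))/(2 - 10))**2 = ((-2 - 8)/(-8))**2 = (-1/8*(-10))**2 = (5/4)**2 = 25/16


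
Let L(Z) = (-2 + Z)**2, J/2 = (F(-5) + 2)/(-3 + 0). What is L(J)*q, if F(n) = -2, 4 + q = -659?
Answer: -2652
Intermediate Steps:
q = -663 (q = -4 - 659 = -663)
J = 0 (J = 2*((-2 + 2)/(-3 + 0)) = 2*(0/(-3)) = 2*(0*(-1/3)) = 2*0 = 0)
L(J)*q = (-2 + 0)**2*(-663) = (-2)**2*(-663) = 4*(-663) = -2652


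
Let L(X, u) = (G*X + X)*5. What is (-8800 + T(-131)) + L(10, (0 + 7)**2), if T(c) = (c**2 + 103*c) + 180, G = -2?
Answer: -5002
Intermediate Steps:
L(X, u) = -5*X (L(X, u) = (-2*X + X)*5 = -X*5 = -5*X)
T(c) = 180 + c**2 + 103*c
(-8800 + T(-131)) + L(10, (0 + 7)**2) = (-8800 + (180 + (-131)**2 + 103*(-131))) - 5*10 = (-8800 + (180 + 17161 - 13493)) - 50 = (-8800 + 3848) - 50 = -4952 - 50 = -5002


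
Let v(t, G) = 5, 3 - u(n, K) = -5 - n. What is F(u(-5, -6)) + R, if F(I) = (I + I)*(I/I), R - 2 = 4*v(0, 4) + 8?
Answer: 36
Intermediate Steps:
u(n, K) = 8 + n (u(n, K) = 3 - (-5 - n) = 3 + (5 + n) = 8 + n)
R = 30 (R = 2 + (4*5 + 8) = 2 + (20 + 8) = 2 + 28 = 30)
F(I) = 2*I (F(I) = (2*I)*1 = 2*I)
F(u(-5, -6)) + R = 2*(8 - 5) + 30 = 2*3 + 30 = 6 + 30 = 36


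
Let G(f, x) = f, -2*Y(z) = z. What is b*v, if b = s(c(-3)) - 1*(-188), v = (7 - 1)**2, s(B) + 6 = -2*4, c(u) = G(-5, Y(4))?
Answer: 6264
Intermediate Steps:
Y(z) = -z/2
c(u) = -5
s(B) = -14 (s(B) = -6 - 2*4 = -6 - 8 = -14)
v = 36 (v = 6**2 = 36)
b = 174 (b = -14 - 1*(-188) = -14 + 188 = 174)
b*v = 174*36 = 6264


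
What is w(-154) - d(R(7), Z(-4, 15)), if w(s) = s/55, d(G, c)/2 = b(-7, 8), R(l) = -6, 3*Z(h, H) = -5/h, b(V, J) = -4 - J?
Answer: 106/5 ≈ 21.200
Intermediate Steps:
Z(h, H) = -5/(3*h) (Z(h, H) = (-5/h)/3 = -5/(3*h))
d(G, c) = -24 (d(G, c) = 2*(-4 - 1*8) = 2*(-4 - 8) = 2*(-12) = -24)
w(s) = s/55 (w(s) = s*(1/55) = s/55)
w(-154) - d(R(7), Z(-4, 15)) = (1/55)*(-154) - 1*(-24) = -14/5 + 24 = 106/5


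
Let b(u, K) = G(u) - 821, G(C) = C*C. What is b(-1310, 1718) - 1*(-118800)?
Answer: 1834079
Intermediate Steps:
G(C) = C²
b(u, K) = -821 + u² (b(u, K) = u² - 821 = -821 + u²)
b(-1310, 1718) - 1*(-118800) = (-821 + (-1310)²) - 1*(-118800) = (-821 + 1716100) + 118800 = 1715279 + 118800 = 1834079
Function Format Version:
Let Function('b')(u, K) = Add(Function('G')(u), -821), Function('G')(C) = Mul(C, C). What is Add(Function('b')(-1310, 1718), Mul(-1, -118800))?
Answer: 1834079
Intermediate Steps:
Function('G')(C) = Pow(C, 2)
Function('b')(u, K) = Add(-821, Pow(u, 2)) (Function('b')(u, K) = Add(Pow(u, 2), -821) = Add(-821, Pow(u, 2)))
Add(Function('b')(-1310, 1718), Mul(-1, -118800)) = Add(Add(-821, Pow(-1310, 2)), Mul(-1, -118800)) = Add(Add(-821, 1716100), 118800) = Add(1715279, 118800) = 1834079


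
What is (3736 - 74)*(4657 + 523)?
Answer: 18969160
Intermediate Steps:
(3736 - 74)*(4657 + 523) = 3662*5180 = 18969160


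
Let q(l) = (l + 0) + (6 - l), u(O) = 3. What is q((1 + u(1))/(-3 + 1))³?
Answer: 216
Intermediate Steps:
q(l) = 6 (q(l) = l + (6 - l) = 6)
q((1 + u(1))/(-3 + 1))³ = 6³ = 216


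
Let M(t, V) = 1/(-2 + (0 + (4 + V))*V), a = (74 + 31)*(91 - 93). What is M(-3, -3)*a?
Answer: 42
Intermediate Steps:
a = -210 (a = 105*(-2) = -210)
M(t, V) = 1/(-2 + V*(4 + V)) (M(t, V) = 1/(-2 + (4 + V)*V) = 1/(-2 + V*(4 + V)))
M(-3, -3)*a = -210/(-2 + (-3)**2 + 4*(-3)) = -210/(-2 + 9 - 12) = -210/(-5) = -1/5*(-210) = 42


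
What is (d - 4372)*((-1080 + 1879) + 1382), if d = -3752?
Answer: -17718444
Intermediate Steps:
(d - 4372)*((-1080 + 1879) + 1382) = (-3752 - 4372)*((-1080 + 1879) + 1382) = -8124*(799 + 1382) = -8124*2181 = -17718444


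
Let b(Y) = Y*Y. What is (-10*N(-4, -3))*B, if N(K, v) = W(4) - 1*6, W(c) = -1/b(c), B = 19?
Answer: 9215/8 ≈ 1151.9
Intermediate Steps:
b(Y) = Y²
W(c) = -1/c² (W(c) = -1/(c²) = -1/c²)
N(K, v) = -97/16 (N(K, v) = -1/4² - 1*6 = -1*1/16 - 6 = -1/16 - 6 = -97/16)
(-10*N(-4, -3))*B = -10*(-97/16)*19 = (485/8)*19 = 9215/8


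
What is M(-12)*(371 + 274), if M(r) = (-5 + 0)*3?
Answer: -9675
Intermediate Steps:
M(r) = -15 (M(r) = -5*3 = -15)
M(-12)*(371 + 274) = -15*(371 + 274) = -15*645 = -9675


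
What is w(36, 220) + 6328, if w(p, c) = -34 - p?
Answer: 6258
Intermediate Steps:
w(36, 220) + 6328 = (-34 - 1*36) + 6328 = (-34 - 36) + 6328 = -70 + 6328 = 6258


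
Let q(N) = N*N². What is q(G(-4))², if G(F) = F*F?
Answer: 16777216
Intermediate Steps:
G(F) = F²
q(N) = N³
q(G(-4))² = (((-4)²)³)² = (16³)² = 4096² = 16777216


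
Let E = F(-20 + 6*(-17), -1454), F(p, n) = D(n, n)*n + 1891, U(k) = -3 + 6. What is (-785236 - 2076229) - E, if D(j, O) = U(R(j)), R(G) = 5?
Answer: -2858994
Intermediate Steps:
U(k) = 3
D(j, O) = 3
F(p, n) = 1891 + 3*n (F(p, n) = 3*n + 1891 = 1891 + 3*n)
E = -2471 (E = 1891 + 3*(-1454) = 1891 - 4362 = -2471)
(-785236 - 2076229) - E = (-785236 - 2076229) - 1*(-2471) = -2861465 + 2471 = -2858994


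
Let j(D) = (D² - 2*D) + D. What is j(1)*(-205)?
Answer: 0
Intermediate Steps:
j(D) = D² - D
j(1)*(-205) = (1*(-1 + 1))*(-205) = (1*0)*(-205) = 0*(-205) = 0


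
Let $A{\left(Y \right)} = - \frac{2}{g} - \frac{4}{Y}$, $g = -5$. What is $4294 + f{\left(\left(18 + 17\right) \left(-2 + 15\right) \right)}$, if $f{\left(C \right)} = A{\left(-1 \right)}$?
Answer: $\frac{21492}{5} \approx 4298.4$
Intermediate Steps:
$A{\left(Y \right)} = \frac{2}{5} - \frac{4}{Y}$ ($A{\left(Y \right)} = - \frac{2}{-5} - \frac{4}{Y} = \left(-2\right) \left(- \frac{1}{5}\right) - \frac{4}{Y} = \frac{2}{5} - \frac{4}{Y}$)
$f{\left(C \right)} = \frac{22}{5}$ ($f{\left(C \right)} = \frac{2}{5} - \frac{4}{-1} = \frac{2}{5} - -4 = \frac{2}{5} + 4 = \frac{22}{5}$)
$4294 + f{\left(\left(18 + 17\right) \left(-2 + 15\right) \right)} = 4294 + \frac{22}{5} = \frac{21492}{5}$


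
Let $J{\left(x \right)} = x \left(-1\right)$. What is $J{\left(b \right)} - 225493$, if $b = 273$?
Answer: $-225766$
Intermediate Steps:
$J{\left(x \right)} = - x$
$J{\left(b \right)} - 225493 = \left(-1\right) 273 - 225493 = -273 - 225493 = -225766$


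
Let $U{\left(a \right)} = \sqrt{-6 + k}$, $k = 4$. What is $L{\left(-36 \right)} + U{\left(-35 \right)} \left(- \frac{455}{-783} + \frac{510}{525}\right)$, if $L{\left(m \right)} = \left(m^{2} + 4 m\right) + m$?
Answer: $1116 + \frac{42547 i \sqrt{2}}{27405} \approx 1116.0 + 2.1956 i$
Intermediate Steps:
$U{\left(a \right)} = i \sqrt{2}$ ($U{\left(a \right)} = \sqrt{-6 + 4} = \sqrt{-2} = i \sqrt{2}$)
$L{\left(m \right)} = m^{2} + 5 m$
$L{\left(-36 \right)} + U{\left(-35 \right)} \left(- \frac{455}{-783} + \frac{510}{525}\right) = - 36 \left(5 - 36\right) + i \sqrt{2} \left(- \frac{455}{-783} + \frac{510}{525}\right) = \left(-36\right) \left(-31\right) + i \sqrt{2} \left(\left(-455\right) \left(- \frac{1}{783}\right) + 510 \cdot \frac{1}{525}\right) = 1116 + i \sqrt{2} \left(\frac{455}{783} + \frac{34}{35}\right) = 1116 + i \sqrt{2} \cdot \frac{42547}{27405} = 1116 + \frac{42547 i \sqrt{2}}{27405}$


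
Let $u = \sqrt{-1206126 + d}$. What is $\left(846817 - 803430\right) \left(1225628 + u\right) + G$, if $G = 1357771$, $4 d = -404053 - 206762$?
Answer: $53177679807 + \frac{43387 i \sqrt{5435319}}{2} \approx 5.3178 \cdot 10^{10} + 5.0576 \cdot 10^{7} i$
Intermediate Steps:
$d = - \frac{610815}{4}$ ($d = \frac{-404053 - 206762}{4} = \frac{1}{4} \left(-610815\right) = - \frac{610815}{4} \approx -1.527 \cdot 10^{5}$)
$u = \frac{i \sqrt{5435319}}{2}$ ($u = \sqrt{-1206126 - \frac{610815}{4}} = \sqrt{- \frac{5435319}{4}} = \frac{i \sqrt{5435319}}{2} \approx 1165.7 i$)
$\left(846817 - 803430\right) \left(1225628 + u\right) + G = \left(846817 - 803430\right) \left(1225628 + \frac{i \sqrt{5435319}}{2}\right) + 1357771 = 43387 \left(1225628 + \frac{i \sqrt{5435319}}{2}\right) + 1357771 = \left(53176322036 + \frac{43387 i \sqrt{5435319}}{2}\right) + 1357771 = 53177679807 + \frac{43387 i \sqrt{5435319}}{2}$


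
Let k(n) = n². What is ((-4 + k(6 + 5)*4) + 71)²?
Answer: 303601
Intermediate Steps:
((-4 + k(6 + 5)*4) + 71)² = ((-4 + (6 + 5)²*4) + 71)² = ((-4 + 11²*4) + 71)² = ((-4 + 121*4) + 71)² = ((-4 + 484) + 71)² = (480 + 71)² = 551² = 303601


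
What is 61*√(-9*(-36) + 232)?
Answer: 122*√139 ≈ 1438.4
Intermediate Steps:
61*√(-9*(-36) + 232) = 61*√(324 + 232) = 61*√556 = 61*(2*√139) = 122*√139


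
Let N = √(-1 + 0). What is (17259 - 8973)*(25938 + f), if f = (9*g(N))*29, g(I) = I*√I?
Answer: 214922268 + 2162646*I^(3/2) ≈ 2.1339e+8 + 1.5292e+6*I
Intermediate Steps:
N = I (N = √(-1) = I ≈ 1.0*I)
g(I) = I^(3/2)
f = 261*I^(3/2) (f = (9*I^(3/2))*29 = 261*I^(3/2) ≈ -184.55 + 184.55*I)
(17259 - 8973)*(25938 + f) = (17259 - 8973)*(25938 + 261*I^(3/2)) = 8286*(25938 + 261*I^(3/2)) = 214922268 + 2162646*I^(3/2)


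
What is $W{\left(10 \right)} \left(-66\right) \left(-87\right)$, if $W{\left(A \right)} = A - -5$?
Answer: $86130$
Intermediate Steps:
$W{\left(A \right)} = 5 + A$ ($W{\left(A \right)} = A + 5 = 5 + A$)
$W{\left(10 \right)} \left(-66\right) \left(-87\right) = \left(5 + 10\right) \left(-66\right) \left(-87\right) = 15 \left(-66\right) \left(-87\right) = \left(-990\right) \left(-87\right) = 86130$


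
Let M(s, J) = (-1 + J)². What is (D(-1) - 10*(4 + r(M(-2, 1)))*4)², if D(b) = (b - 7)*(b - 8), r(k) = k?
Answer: 7744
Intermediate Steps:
D(b) = (-8 + b)*(-7 + b) (D(b) = (-7 + b)*(-8 + b) = (-8 + b)*(-7 + b))
(D(-1) - 10*(4 + r(M(-2, 1)))*4)² = ((56 + (-1)² - 15*(-1)) - 10*(4 + (-1 + 1)²)*4)² = ((56 + 1 + 15) - 10*(4 + 0²)*4)² = (72 - 10*(4 + 0)*4)² = (72 - 40*4)² = (72 - 10*16)² = (72 - 160)² = (-88)² = 7744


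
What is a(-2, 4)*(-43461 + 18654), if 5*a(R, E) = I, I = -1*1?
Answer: 24807/5 ≈ 4961.4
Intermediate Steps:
I = -1
a(R, E) = -⅕ (a(R, E) = (⅕)*(-1) = -⅕)
a(-2, 4)*(-43461 + 18654) = -(-43461 + 18654)/5 = -⅕*(-24807) = 24807/5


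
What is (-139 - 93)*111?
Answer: -25752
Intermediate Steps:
(-139 - 93)*111 = -232*111 = -25752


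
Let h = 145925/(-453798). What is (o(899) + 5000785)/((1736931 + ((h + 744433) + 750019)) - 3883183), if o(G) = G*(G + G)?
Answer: -3002866226226/295785682325 ≈ -10.152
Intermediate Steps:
h = -145925/453798 (h = 145925*(-1/453798) = -145925/453798 ≈ -0.32156)
o(G) = 2*G² (o(G) = G*(2*G) = 2*G²)
(o(899) + 5000785)/((1736931 + ((h + 744433) + 750019)) - 3883183) = (2*899² + 5000785)/((1736931 + ((-145925/453798 + 744433) + 750019)) - 3883183) = (2*808201 + 5000785)/((1736931 + (337822060609/453798 + 750019)) - 3883183) = (1616402 + 5000785)/((1736931 + 678179182771/453798) - 3883183) = 6617187/(1466394996709/453798 - 3883183) = 6617187/(-295785682325/453798) = 6617187*(-453798/295785682325) = -3002866226226/295785682325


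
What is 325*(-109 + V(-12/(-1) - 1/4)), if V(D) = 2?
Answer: -34775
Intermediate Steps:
325*(-109 + V(-12/(-1) - 1/4)) = 325*(-109 + 2) = 325*(-107) = -34775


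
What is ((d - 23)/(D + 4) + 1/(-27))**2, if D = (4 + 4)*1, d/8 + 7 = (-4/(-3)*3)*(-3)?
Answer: 2493241/11664 ≈ 213.76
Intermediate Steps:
d = -152 (d = -56 + 8*((-4/(-3)*3)*(-3)) = -56 + 8*((-4*(-1/3)*3)*(-3)) = -56 + 8*(((4/3)*3)*(-3)) = -56 + 8*(4*(-3)) = -56 + 8*(-12) = -56 - 96 = -152)
D = 8 (D = 8*1 = 8)
((d - 23)/(D + 4) + 1/(-27))**2 = ((-152 - 23)/(8 + 4) + 1/(-27))**2 = (-175/12 - 1/27)**2 = (-1579/108)**2 = 2493241/11664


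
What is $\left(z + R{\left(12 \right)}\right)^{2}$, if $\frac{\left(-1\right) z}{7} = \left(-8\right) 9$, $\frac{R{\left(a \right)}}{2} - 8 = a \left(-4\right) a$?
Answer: $399424$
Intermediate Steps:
$R{\left(a \right)} = 16 - 8 a^{2}$ ($R{\left(a \right)} = 16 + 2 a \left(-4\right) a = 16 + 2 - 4 a a = 16 + 2 \left(- 4 a^{2}\right) = 16 - 8 a^{2}$)
$z = 504$ ($z = - 7 \left(\left(-8\right) 9\right) = \left(-7\right) \left(-72\right) = 504$)
$\left(z + R{\left(12 \right)}\right)^{2} = \left(504 + \left(16 - 8 \cdot 12^{2}\right)\right)^{2} = \left(504 + \left(16 - 1152\right)\right)^{2} = \left(504 - 1136\right)^{2} = \left(-632\right)^{2} = 399424$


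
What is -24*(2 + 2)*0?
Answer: 0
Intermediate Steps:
-24*(2 + 2)*0 = -24*4*0 = -4*24*0 = -96*0 = 0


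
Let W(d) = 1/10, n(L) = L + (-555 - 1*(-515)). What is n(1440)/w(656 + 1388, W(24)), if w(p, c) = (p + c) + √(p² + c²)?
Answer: 511025/73 - 25*√417793601/73 ≈ 0.34246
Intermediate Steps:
n(L) = -40 + L (n(L) = L + (-555 + 515) = L - 40 = -40 + L)
W(d) = ⅒
w(p, c) = c + p + √(c² + p²) (w(p, c) = (c + p) + √(c² + p²) = c + p + √(c² + p²))
n(1440)/w(656 + 1388, W(24)) = (-40 + 1440)/(⅒ + (656 + 1388) + √((⅒)² + (656 + 1388)²)) = 1400/(⅒ + 2044 + √(1/100 + 2044²)) = 1400/(⅒ + 2044 + √(1/100 + 4177936)) = 1400/(⅒ + 2044 + √(417793601/100)) = 1400/(⅒ + 2044 + √417793601/10) = 1400/(20441/10 + √417793601/10)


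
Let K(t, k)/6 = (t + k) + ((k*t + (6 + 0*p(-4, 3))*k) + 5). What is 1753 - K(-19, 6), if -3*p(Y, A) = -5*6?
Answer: 2269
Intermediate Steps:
p(Y, A) = 10 (p(Y, A) = -(-5)*6/3 = -⅓*(-30) = 10)
K(t, k) = 30 + 6*t + 42*k + 6*k*t (K(t, k) = 6*((t + k) + ((k*t + (6 + 0*10)*k) + 5)) = 6*((k + t) + ((k*t + (6 + 0)*k) + 5)) = 6*((k + t) + ((k*t + 6*k) + 5)) = 6*((k + t) + ((6*k + k*t) + 5)) = 6*((k + t) + (5 + 6*k + k*t)) = 6*(5 + t + 7*k + k*t) = 30 + 6*t + 42*k + 6*k*t)
1753 - K(-19, 6) = 1753 - (30 + 6*(-19) + 42*6 + 6*6*(-19)) = 1753 - (30 - 114 + 252 - 684) = 1753 - 1*(-516) = 1753 + 516 = 2269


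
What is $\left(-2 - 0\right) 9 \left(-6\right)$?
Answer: $108$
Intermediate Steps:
$\left(-2 - 0\right) 9 \left(-6\right) = \left(-2 + 0\right) 9 \left(-6\right) = \left(-2\right) 9 \left(-6\right) = \left(-18\right) \left(-6\right) = 108$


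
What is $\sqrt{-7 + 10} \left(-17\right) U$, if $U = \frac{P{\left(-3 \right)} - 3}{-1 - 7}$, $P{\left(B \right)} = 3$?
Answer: $0$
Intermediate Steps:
$U = 0$ ($U = \frac{3 - 3}{-1 - 7} = \frac{0}{-8} = 0 \left(- \frac{1}{8}\right) = 0$)
$\sqrt{-7 + 10} \left(-17\right) U = \sqrt{-7 + 10} \left(-17\right) 0 = \sqrt{3} \left(-17\right) 0 = - 17 \sqrt{3} \cdot 0 = 0$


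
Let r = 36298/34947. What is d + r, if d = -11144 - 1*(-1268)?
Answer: -345100274/34947 ≈ -9875.0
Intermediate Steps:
d = -9876 (d = -11144 + 1268 = -9876)
r = 36298/34947 (r = 36298*(1/34947) = 36298/34947 ≈ 1.0387)
d + r = -9876 + 36298/34947 = -345100274/34947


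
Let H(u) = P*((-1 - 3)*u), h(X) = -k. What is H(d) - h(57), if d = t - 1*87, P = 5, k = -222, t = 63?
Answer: 258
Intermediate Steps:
h(X) = 222 (h(X) = -1*(-222) = 222)
d = -24 (d = 63 - 1*87 = 63 - 87 = -24)
H(u) = -20*u (H(u) = 5*((-1 - 3)*u) = 5*(-4*u) = -20*u)
H(d) - h(57) = -20*(-24) - 1*222 = 480 - 222 = 258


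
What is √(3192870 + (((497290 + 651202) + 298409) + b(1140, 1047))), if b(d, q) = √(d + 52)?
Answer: √(4639771 + 2*√298) ≈ 2154.0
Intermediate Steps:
b(d, q) = √(52 + d)
√(3192870 + (((497290 + 651202) + 298409) + b(1140, 1047))) = √(3192870 + (((497290 + 651202) + 298409) + √(52 + 1140))) = √(3192870 + ((1148492 + 298409) + √1192)) = √(3192870 + (1446901 + 2*√298)) = √(4639771 + 2*√298)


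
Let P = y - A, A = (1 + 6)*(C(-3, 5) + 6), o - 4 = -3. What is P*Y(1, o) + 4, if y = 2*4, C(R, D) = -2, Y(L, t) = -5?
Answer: 104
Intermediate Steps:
o = 1 (o = 4 - 3 = 1)
y = 8
A = 28 (A = (1 + 6)*(-2 + 6) = 7*4 = 28)
P = -20 (P = 8 - 1*28 = 8 - 28 = -20)
P*Y(1, o) + 4 = -20*(-5) + 4 = 100 + 4 = 104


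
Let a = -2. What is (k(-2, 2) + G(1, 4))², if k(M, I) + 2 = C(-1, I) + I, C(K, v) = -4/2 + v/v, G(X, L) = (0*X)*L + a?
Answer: 9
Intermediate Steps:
G(X, L) = -2 (G(X, L) = (0*X)*L - 2 = 0*L - 2 = 0 - 2 = -2)
C(K, v) = -1 (C(K, v) = -4*½ + 1 = -2 + 1 = -1)
k(M, I) = -3 + I (k(M, I) = -2 + (-1 + I) = -3 + I)
(k(-2, 2) + G(1, 4))² = ((-3 + 2) - 2)² = (-1 - 2)² = (-3)² = 9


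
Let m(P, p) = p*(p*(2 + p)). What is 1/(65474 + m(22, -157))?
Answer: -1/3755121 ≈ -2.6630e-7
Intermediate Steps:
m(P, p) = p²*(2 + p)
1/(65474 + m(22, -157)) = 1/(65474 + (-157)²*(2 - 157)) = 1/(65474 + 24649*(-155)) = 1/(65474 - 3820595) = 1/(-3755121) = -1/3755121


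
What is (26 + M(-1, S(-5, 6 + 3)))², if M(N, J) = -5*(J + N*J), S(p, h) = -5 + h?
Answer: 676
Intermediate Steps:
M(N, J) = -5*J - 5*J*N (M(N, J) = -5*(J + J*N) = -5*J - 5*J*N)
(26 + M(-1, S(-5, 6 + 3)))² = (26 - 5*(-5 + (6 + 3))*(1 - 1))² = (26 - 5*(-5 + 9)*0)² = (26 - 5*4*0)² = (26 + 0)² = 26² = 676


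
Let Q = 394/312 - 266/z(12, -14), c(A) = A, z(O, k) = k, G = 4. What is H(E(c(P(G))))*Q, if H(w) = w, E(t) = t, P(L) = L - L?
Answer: 0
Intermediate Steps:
P(L) = 0
Q = 3161/156 (Q = 394/312 - 266/(-14) = 394*(1/312) - 266*(-1/14) = 197/156 + 19 = 3161/156 ≈ 20.263)
H(E(c(P(G))))*Q = 0*(3161/156) = 0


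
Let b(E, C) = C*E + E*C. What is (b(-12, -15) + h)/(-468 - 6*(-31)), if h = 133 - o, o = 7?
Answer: -81/47 ≈ -1.7234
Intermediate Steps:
h = 126 (h = 133 - 1*7 = 133 - 7 = 126)
b(E, C) = 2*C*E (b(E, C) = C*E + C*E = 2*C*E)
(b(-12, -15) + h)/(-468 - 6*(-31)) = (2*(-15)*(-12) + 126)/(-468 - 6*(-31)) = (360 + 126)/(-468 + 186) = 486/(-282) = 486*(-1/282) = -81/47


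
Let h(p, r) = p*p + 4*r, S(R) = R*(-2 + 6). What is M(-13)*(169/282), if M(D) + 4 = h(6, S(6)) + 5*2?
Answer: 3887/47 ≈ 82.702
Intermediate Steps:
S(R) = 4*R (S(R) = R*4 = 4*R)
h(p, r) = p² + 4*r
M(D) = 138 (M(D) = -4 + ((6² + 4*(4*6)) + 5*2) = -4 + ((36 + 4*24) + 10) = -4 + ((36 + 96) + 10) = -4 + (132 + 10) = -4 + 142 = 138)
M(-13)*(169/282) = 138*(169/282) = 3887/47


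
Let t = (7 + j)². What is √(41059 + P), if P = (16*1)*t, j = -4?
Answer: √41203 ≈ 202.99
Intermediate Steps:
t = 9 (t = (7 - 4)² = 3² = 9)
P = 144 (P = (16*1)*9 = 16*9 = 144)
√(41059 + P) = √(41059 + 144) = √41203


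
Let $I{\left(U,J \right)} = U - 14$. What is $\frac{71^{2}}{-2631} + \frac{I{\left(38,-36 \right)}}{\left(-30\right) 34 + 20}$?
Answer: $- \frac{638018}{328875} \approx -1.94$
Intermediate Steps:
$I{\left(U,J \right)} = -14 + U$
$\frac{71^{2}}{-2631} + \frac{I{\left(38,-36 \right)}}{\left(-30\right) 34 + 20} = \frac{71^{2}}{-2631} + \frac{-14 + 38}{\left(-30\right) 34 + 20} = 5041 \left(- \frac{1}{2631}\right) + \frac{24}{-1020 + 20} = - \frac{5041}{2631} + \frac{24}{-1000} = - \frac{5041}{2631} + 24 \left(- \frac{1}{1000}\right) = - \frac{5041}{2631} - \frac{3}{125} = - \frac{638018}{328875}$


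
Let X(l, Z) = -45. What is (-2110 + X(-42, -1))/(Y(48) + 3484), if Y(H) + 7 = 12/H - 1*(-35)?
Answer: -8620/14049 ≈ -0.61357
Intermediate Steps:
Y(H) = 28 + 12/H (Y(H) = -7 + (12/H - 1*(-35)) = -7 + (12/H + 35) = -7 + (35 + 12/H) = 28 + 12/H)
(-2110 + X(-42, -1))/(Y(48) + 3484) = (-2110 - 45)/((28 + 12/48) + 3484) = -2155/((28 + 12*(1/48)) + 3484) = -2155/((28 + ¼) + 3484) = -2155/(113/4 + 3484) = -2155/14049/4 = -2155*4/14049 = -8620/14049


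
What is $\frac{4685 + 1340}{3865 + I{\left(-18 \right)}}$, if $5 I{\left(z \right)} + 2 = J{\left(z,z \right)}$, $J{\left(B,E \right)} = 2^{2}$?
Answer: $\frac{30125}{19327} \approx 1.5587$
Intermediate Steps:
$J{\left(B,E \right)} = 4$
$I{\left(z \right)} = \frac{2}{5}$ ($I{\left(z \right)} = - \frac{2}{5} + \frac{1}{5} \cdot 4 = - \frac{2}{5} + \frac{4}{5} = \frac{2}{5}$)
$\frac{4685 + 1340}{3865 + I{\left(-18 \right)}} = \frac{4685 + 1340}{3865 + \frac{2}{5}} = \frac{6025}{\frac{19327}{5}} = 6025 \cdot \frac{5}{19327} = \frac{30125}{19327}$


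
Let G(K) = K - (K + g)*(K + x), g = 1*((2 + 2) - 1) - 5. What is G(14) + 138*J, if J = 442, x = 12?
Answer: 60698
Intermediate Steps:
g = -2 (g = 1*(4 - 1) - 5 = 1*3 - 5 = 3 - 5 = -2)
G(K) = K - (-2 + K)*(12 + K) (G(K) = K - (K - 2)*(K + 12) = K - (-2 + K)*(12 + K))
G(14) + 138*J = (24 - 1*14² - 9*14) + 138*442 = (24 - 1*196 - 126) + 60996 = (24 - 196 - 126) + 60996 = -298 + 60996 = 60698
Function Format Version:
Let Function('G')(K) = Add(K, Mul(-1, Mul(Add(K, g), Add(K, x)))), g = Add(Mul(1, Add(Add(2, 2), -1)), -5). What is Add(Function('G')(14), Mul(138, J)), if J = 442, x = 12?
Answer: 60698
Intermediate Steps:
g = -2 (g = Add(Mul(1, Add(4, -1)), -5) = Add(Mul(1, 3), -5) = Add(3, -5) = -2)
Function('G')(K) = Add(K, Mul(-1, Add(-2, K), Add(12, K))) (Function('G')(K) = Add(K, Mul(-1, Mul(Add(K, -2), Add(K, 12)))) = Add(K, Mul(-1, Mul(Add(-2, K), Add(12, K)))) = Add(K, Mul(-1, Add(-2, K), Add(12, K))))
Add(Function('G')(14), Mul(138, J)) = Add(Add(24, Mul(-1, Pow(14, 2)), Mul(-9, 14)), Mul(138, 442)) = Add(Add(24, Mul(-1, 196), -126), 60996) = Add(Add(24, -196, -126), 60996) = Add(-298, 60996) = 60698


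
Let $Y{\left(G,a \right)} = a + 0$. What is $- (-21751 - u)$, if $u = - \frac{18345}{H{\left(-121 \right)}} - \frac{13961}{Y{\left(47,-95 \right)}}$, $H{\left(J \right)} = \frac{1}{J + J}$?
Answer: $\frac{423831856}{95} \approx 4.4614 \cdot 10^{6}$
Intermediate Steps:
$Y{\left(G,a \right)} = a$
$H{\left(J \right)} = \frac{1}{2 J}$
$u = \frac{421765511}{95}$ ($u = - \frac{18345}{\frac{1}{2} \frac{1}{-121}} - \frac{13961}{-95} = - \frac{18345}{\frac{1}{2} \left(- \frac{1}{121}\right)} - - \frac{13961}{95} = - \frac{18345}{- \frac{1}{242}} + \frac{13961}{95} = \left(-18345\right) \left(-242\right) + \frac{13961}{95} = 4439490 + \frac{13961}{95} = \frac{421765511}{95} \approx 4.4396 \cdot 10^{6}$)
$- (-21751 - u) = - (-21751 - \frac{421765511}{95}) = \left(-1\right) \left(- \frac{423831856}{95}\right) = \frac{423831856}{95}$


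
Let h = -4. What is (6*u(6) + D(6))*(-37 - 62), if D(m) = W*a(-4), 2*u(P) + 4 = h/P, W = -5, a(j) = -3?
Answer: -99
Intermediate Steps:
u(P) = -2 - 2/P (u(P) = -2 + (-4/P)/2 = -2 - 2/P)
D(m) = 15 (D(m) = -5*(-3) = 15)
(6*u(6) + D(6))*(-37 - 62) = (6*(-2 - 2/6) + 15)*(-37 - 62) = (6*(-2 - 2*⅙) + 15)*(-99) = (6*(-2 - ⅓) + 15)*(-99) = (6*(-7/3) + 15)*(-99) = (-14 + 15)*(-99) = 1*(-99) = -99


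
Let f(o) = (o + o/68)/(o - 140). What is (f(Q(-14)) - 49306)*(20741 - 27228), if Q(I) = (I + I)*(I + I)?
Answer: 5437280147/17 ≈ 3.1984e+8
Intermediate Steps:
Q(I) = 4*I² (Q(I) = (2*I)*(2*I) = 4*I²)
f(o) = 69*o/(68*(-140 + o)) (f(o) = (o + o*(1/68))/(-140 + o) = (o + o/68)/(-140 + o) = (69*o/68)/(-140 + o) = 69*o/(68*(-140 + o)))
(f(Q(-14)) - 49306)*(20741 - 27228) = (69*(4*(-14)²)/(68*(-140 + 4*(-14)²)) - 49306)*(20741 - 27228) = (69*(4*196)/(68*(-140 + 4*196)) - 49306)*(-6487) = ((69/68)*784/(-140 + 784) - 49306)*(-6487) = ((69/68)*784/644 - 49306)*(-6487) = ((69/68)*784*(1/644) - 49306)*(-6487) = (21/17 - 49306)*(-6487) = -838181/17*(-6487) = 5437280147/17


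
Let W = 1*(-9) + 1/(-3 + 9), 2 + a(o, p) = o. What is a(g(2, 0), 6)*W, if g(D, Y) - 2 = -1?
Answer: 53/6 ≈ 8.8333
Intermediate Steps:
g(D, Y) = 1 (g(D, Y) = 2 - 1 = 1)
a(o, p) = -2 + o
W = -53/6 (W = -9 + 1/6 = -9 + ⅙ = -53/6 ≈ -8.8333)
a(g(2, 0), 6)*W = (-2 + 1)*(-53/6) = -1*(-53/6) = 53/6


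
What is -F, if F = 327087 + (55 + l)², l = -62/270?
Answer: -6015831811/18225 ≈ -3.3009e+5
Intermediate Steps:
l = -31/135 (l = -62*1/270 = -31/135 ≈ -0.22963)
F = 6015831811/18225 (F = 327087 + (55 - 31/135)² = 327087 + (7394/135)² = 327087 + 54671236/18225 = 6015831811/18225 ≈ 3.3009e+5)
-F = -1*6015831811/18225 = -6015831811/18225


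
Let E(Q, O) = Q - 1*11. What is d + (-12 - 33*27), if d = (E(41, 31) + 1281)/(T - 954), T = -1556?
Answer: -2267841/2510 ≈ -903.52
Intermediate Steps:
E(Q, O) = -11 + Q (E(Q, O) = Q - 11 = -11 + Q)
d = -1311/2510 (d = ((-11 + 41) + 1281)/(-1556 - 954) = (30 + 1281)/(-2510) = 1311*(-1/2510) = -1311/2510 ≈ -0.52231)
d + (-12 - 33*27) = -1311/2510 + (-12 - 33*27) = -1311/2510 + (-12 - 891) = -1311/2510 - 903 = -2267841/2510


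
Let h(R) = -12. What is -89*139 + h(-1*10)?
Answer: -12383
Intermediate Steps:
-89*139 + h(-1*10) = -89*139 - 12 = -12371 - 12 = -12383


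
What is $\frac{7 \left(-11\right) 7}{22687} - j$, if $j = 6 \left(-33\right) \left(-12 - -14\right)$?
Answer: $\frac{183337}{463} \approx 395.98$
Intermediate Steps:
$j = -396$ ($j = - 198 \left(-12 + 14\right) = \left(-198\right) 2 = -396$)
$\frac{7 \left(-11\right) 7}{22687} - j = \frac{7 \left(-11\right) 7}{22687} - -396 = \left(-77\right) 7 \cdot \frac{1}{22687} + 396 = \left(-539\right) \frac{1}{22687} + 396 = - \frac{11}{463} + 396 = \frac{183337}{463}$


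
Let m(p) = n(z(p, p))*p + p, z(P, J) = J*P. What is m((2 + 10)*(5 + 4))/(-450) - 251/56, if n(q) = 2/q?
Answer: -1606487/340200 ≈ -4.7222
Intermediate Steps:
m(p) = p + 2/p (m(p) = (2/((p*p)))*p + p = (2/(p²))*p + p = (2/p²)*p + p = 2/p + p = p + 2/p)
m((2 + 10)*(5 + 4))/(-450) - 251/56 = ((2 + 10)*(5 + 4) + 2/(((2 + 10)*(5 + 4))))/(-450) - 251/56 = (12*9 + 2/((12*9)))*(-1/450) - 251*1/56 = (108 + 2/108)*(-1/450) - 251/56 = (108 + 2*(1/108))*(-1/450) - 251/56 = (108 + 1/54)*(-1/450) - 251/56 = (5833/54)*(-1/450) - 251/56 = -5833/24300 - 251/56 = -1606487/340200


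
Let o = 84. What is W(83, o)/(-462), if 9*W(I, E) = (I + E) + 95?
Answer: -131/2079 ≈ -0.063011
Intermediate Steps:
W(I, E) = 95/9 + E/9 + I/9 (W(I, E) = ((I + E) + 95)/9 = ((E + I) + 95)/9 = (95 + E + I)/9 = 95/9 + E/9 + I/9)
W(83, o)/(-462) = (95/9 + (⅑)*84 + (⅑)*83)/(-462) = (95/9 + 28/3 + 83/9)*(-1/462) = (262/9)*(-1/462) = -131/2079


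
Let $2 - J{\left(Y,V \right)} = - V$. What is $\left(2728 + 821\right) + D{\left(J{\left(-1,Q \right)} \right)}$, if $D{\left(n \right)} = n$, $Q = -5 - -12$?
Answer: $3558$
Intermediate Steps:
$Q = 7$ ($Q = -5 + 12 = 7$)
$J{\left(Y,V \right)} = 2 + V$ ($J{\left(Y,V \right)} = 2 - - V = 2 + V$)
$\left(2728 + 821\right) + D{\left(J{\left(-1,Q \right)} \right)} = \left(2728 + 821\right) + \left(2 + 7\right) = 3549 + 9 = 3558$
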